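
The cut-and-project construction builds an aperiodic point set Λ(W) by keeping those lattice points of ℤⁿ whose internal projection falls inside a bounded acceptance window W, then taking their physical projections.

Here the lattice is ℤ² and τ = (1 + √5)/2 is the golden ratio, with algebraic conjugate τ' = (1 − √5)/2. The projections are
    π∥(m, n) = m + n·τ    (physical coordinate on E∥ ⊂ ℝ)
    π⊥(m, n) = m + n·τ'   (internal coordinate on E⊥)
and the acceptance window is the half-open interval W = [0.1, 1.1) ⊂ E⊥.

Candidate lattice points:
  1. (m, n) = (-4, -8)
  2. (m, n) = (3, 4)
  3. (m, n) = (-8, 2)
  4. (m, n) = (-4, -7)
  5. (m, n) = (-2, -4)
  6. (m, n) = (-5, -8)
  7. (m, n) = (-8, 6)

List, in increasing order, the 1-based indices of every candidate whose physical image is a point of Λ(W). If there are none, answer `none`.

1, 2, 4, 5

τ' = (1−√5)/2 ≈ -0.61803.
candidate 1: (m,n)=(-4,-8) → π∥ = -4-8·τ ≈ -16.94427, π⊥ = -4-8·τ' ≈ 0.94427 ∈ [0.1, 1.1) ⇒ IN Λ
candidate 2: (m,n)=(3,4) → π∥ = 3+4·τ ≈ 9.47214, π⊥ = 3+4·τ' ≈ 0.52786 ∈ [0.1, 1.1) ⇒ IN Λ
candidate 3: (m,n)=(-8,2) → π∥ = -8+2·τ ≈ -4.76393, π⊥ = -8+2·τ' ≈ -9.23607 ∉ [0.1, 1.1) ⇒ out
candidate 4: (m,n)=(-4,-7) → π∥ = -4-7·τ ≈ -15.32624, π⊥ = -4-7·τ' ≈ 0.32624 ∈ [0.1, 1.1) ⇒ IN Λ
candidate 5: (m,n)=(-2,-4) → π∥ = -2-4·τ ≈ -8.47214, π⊥ = -2-4·τ' ≈ 0.47214 ∈ [0.1, 1.1) ⇒ IN Λ
candidate 6: (m,n)=(-5,-8) → π∥ = -5-8·τ ≈ -17.94427, π⊥ = -5-8·τ' ≈ -0.05573 ∉ [0.1, 1.1) ⇒ out
candidate 7: (m,n)=(-8,6) → π∥ = -8+6·τ ≈ 1.70820, π⊥ = -8+6·τ' ≈ -11.70820 ∉ [0.1, 1.1) ⇒ out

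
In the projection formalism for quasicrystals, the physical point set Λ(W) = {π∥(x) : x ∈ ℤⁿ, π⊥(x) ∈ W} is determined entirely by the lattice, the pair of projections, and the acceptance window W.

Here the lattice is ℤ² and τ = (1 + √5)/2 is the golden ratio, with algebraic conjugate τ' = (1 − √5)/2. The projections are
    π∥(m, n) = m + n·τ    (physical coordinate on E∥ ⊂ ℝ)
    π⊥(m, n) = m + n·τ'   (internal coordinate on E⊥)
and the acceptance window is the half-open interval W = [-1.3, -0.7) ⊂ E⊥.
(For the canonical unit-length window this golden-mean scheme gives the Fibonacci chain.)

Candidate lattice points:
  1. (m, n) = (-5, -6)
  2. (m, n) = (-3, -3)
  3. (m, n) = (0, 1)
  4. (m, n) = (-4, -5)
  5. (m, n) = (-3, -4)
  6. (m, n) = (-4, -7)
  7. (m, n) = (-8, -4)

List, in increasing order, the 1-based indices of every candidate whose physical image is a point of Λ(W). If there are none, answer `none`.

1, 2, 4

Compute τ' = (1−√5)/2 = -0.618034, so π⊥(m,n) = m -0.618034·n.
#1 (-5,-6): internal coord -5 + (-6)·τ' = -1.291796; -1.291796 ∈ [-1.3, -0.7) → IN Λ
#2 (-3,-3): internal coord -3 + (-3)·τ' = -1.145898; -1.145898 ∈ [-1.3, -0.7) → IN Λ
#3 (0,1): internal coord 0 + (1)·τ' = -0.618034; -0.618034 ∉ [-1.3, -0.7) → out
#4 (-4,-5): internal coord -4 + (-5)·τ' = -0.909830; -0.909830 ∈ [-1.3, -0.7) → IN Λ
#5 (-3,-4): internal coord -3 + (-4)·τ' = -0.527864; -0.527864 ∉ [-1.3, -0.7) → out
#6 (-4,-7): internal coord -4 + (-7)·τ' = +0.326238; +0.326238 ∉ [-1.3, -0.7) → out
#7 (-8,-4): internal coord -8 + (-4)·τ' = -5.527864; -5.527864 ∉ [-1.3, -0.7) → out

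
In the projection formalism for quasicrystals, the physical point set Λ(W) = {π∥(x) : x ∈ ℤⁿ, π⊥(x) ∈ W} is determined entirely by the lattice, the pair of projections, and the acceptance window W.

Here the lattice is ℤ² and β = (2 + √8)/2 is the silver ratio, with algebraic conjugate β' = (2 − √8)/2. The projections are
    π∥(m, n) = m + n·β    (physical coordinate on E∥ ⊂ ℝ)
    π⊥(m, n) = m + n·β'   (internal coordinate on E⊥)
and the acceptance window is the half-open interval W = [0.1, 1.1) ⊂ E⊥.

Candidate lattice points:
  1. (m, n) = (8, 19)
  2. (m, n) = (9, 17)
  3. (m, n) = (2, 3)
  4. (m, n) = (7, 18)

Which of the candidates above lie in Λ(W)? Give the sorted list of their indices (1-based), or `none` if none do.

1, 3

Compute β' = (2−√8)/2 = -0.4142, so π⊥(m,n) = m -0.4142·n.
[1] lift (8,19): star map gives 0.1299; window check 0.1 ≤ 0.1299 < 1.1 is true → IN Λ
[2] lift (9,17): star map gives 1.9584; window check 0.1 ≤ 1.9584 < 1.1 is false → out
[3] lift (2,3): star map gives 0.7574; window check 0.1 ≤ 0.7574 < 1.1 is true → IN Λ
[4] lift (7,18): star map gives -0.4558; window check 0.1 ≤ -0.4558 < 1.1 is false → out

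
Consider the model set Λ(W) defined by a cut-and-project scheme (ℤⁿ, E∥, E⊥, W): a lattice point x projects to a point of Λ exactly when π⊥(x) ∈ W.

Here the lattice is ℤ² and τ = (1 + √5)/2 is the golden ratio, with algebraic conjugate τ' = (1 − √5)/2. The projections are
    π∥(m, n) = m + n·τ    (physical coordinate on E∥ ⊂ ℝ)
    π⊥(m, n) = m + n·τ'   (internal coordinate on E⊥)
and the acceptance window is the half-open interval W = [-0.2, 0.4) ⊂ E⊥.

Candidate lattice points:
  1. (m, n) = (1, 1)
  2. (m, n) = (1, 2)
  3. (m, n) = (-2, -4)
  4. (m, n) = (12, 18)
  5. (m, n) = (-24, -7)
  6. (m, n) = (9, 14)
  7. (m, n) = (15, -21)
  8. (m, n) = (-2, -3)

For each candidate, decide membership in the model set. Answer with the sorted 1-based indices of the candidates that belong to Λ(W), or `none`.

τ' = (1−√5)/2 ≈ -0.6180.
candidate 1: (m,n)=(1,1) → π∥ = 1+1·τ ≈ 2.6180, π⊥ = 1+1·τ' ≈ 0.3820 ∈ [-0.2, 0.4) ⇒ IN Λ
candidate 2: (m,n)=(1,2) → π∥ = 1+2·τ ≈ 4.2361, π⊥ = 1+2·τ' ≈ -0.2361 ∉ [-0.2, 0.4) ⇒ out
candidate 3: (m,n)=(-2,-4) → π∥ = -2-4·τ ≈ -8.4721, π⊥ = -2-4·τ' ≈ 0.4721 ∉ [-0.2, 0.4) ⇒ out
candidate 4: (m,n)=(12,18) → π∥ = 12+18·τ ≈ 41.1246, π⊥ = 12+18·τ' ≈ 0.8754 ∉ [-0.2, 0.4) ⇒ out
candidate 5: (m,n)=(-24,-7) → π∥ = -24-7·τ ≈ -35.3262, π⊥ = -24-7·τ' ≈ -19.6738 ∉ [-0.2, 0.4) ⇒ out
candidate 6: (m,n)=(9,14) → π∥ = 9+14·τ ≈ 31.6525, π⊥ = 9+14·τ' ≈ 0.3475 ∈ [-0.2, 0.4) ⇒ IN Λ
candidate 7: (m,n)=(15,-21) → π∥ = 15-21·τ ≈ -18.9787, π⊥ = 15-21·τ' ≈ 27.9787 ∉ [-0.2, 0.4) ⇒ out
candidate 8: (m,n)=(-2,-3) → π∥ = -2-3·τ ≈ -6.8541, π⊥ = -2-3·τ' ≈ -0.1459 ∈ [-0.2, 0.4) ⇒ IN Λ

1, 6, 8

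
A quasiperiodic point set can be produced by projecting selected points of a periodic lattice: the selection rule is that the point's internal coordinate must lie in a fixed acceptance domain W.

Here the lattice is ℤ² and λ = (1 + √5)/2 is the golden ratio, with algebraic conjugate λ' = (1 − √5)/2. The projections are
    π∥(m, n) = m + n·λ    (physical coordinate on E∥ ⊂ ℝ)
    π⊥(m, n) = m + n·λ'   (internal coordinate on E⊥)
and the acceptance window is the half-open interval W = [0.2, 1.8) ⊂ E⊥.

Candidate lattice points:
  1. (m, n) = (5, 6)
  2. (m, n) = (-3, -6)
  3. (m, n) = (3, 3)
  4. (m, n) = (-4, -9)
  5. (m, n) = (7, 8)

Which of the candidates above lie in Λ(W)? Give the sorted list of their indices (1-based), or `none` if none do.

1, 2, 3, 4

λ' = (1−√5)/2 ≈ -0.61803.
#1 (5,6): internal coord 5 + (6)·λ' = +1.29180; +1.29180 ∈ [0.2, 1.8) → IN Λ
#2 (-3,-6): internal coord -3 + (-6)·λ' = +0.70820; +0.70820 ∈ [0.2, 1.8) → IN Λ
#3 (3,3): internal coord 3 + (3)·λ' = +1.14590; +1.14590 ∈ [0.2, 1.8) → IN Λ
#4 (-4,-9): internal coord -4 + (-9)·λ' = +1.56231; +1.56231 ∈ [0.2, 1.8) → IN Λ
#5 (7,8): internal coord 7 + (8)·λ' = +2.05573; +2.05573 ∉ [0.2, 1.8) → out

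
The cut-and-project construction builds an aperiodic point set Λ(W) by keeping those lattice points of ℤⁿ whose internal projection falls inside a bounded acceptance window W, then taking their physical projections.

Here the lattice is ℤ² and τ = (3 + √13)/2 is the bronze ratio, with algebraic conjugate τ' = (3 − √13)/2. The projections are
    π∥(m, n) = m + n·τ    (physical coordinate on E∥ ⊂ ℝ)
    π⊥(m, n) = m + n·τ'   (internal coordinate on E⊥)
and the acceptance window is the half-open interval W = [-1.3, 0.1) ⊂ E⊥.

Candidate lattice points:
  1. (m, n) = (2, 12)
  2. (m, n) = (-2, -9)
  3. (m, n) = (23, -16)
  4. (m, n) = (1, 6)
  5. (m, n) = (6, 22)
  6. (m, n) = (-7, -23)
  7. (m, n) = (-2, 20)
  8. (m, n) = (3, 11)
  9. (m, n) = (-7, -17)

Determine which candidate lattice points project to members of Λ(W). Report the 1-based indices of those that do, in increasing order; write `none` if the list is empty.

τ' = (3−√13)/2 ≈ -0.30278.
[1] lift (2,12): star map gives -1.63331; window check -1.3 ≤ -1.63331 < 0.1 is false → out
[2] lift (-2,-9): star map gives 0.72498; window check -1.3 ≤ 0.72498 < 0.1 is false → out
[3] lift (23,-16): star map gives 27.84441; window check -1.3 ≤ 27.84441 < 0.1 is false → out
[4] lift (1,6): star map gives -0.81665; window check -1.3 ≤ -0.81665 < 0.1 is true → IN Λ
[5] lift (6,22): star map gives -0.66106; window check -1.3 ≤ -0.66106 < 0.1 is true → IN Λ
[6] lift (-7,-23): star map gives -0.03616; window check -1.3 ≤ -0.03616 < 0.1 is true → IN Λ
[7] lift (-2,20): star map gives -8.05551; window check -1.3 ≤ -8.05551 < 0.1 is false → out
[8] lift (3,11): star map gives -0.33053; window check -1.3 ≤ -0.33053 < 0.1 is true → IN Λ
[9] lift (-7,-17): star map gives -1.85281; window check -1.3 ≤ -1.85281 < 0.1 is false → out

4, 5, 6, 8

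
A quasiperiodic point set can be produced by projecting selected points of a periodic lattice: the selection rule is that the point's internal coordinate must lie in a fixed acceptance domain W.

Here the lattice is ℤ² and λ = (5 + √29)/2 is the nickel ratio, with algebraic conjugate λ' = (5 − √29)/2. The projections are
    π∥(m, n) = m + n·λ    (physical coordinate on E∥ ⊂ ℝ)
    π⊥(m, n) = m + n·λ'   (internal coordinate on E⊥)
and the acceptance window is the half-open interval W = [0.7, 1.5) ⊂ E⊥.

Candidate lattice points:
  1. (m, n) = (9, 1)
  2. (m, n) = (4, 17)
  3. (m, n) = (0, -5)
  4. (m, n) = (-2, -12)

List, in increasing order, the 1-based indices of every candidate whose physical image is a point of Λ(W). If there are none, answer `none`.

2, 3

Numerically λ ≈ 5.192582 and λ' = −1/λ ≈ -0.192582.
candidate 1: (m,n)=(9,1) → π∥ = 9+1·λ ≈ 14.192582, π⊥ = 9+1·λ' ≈ 8.807418 ∉ [0.7, 1.5) ⇒ out
candidate 2: (m,n)=(4,17) → π∥ = 4+17·λ ≈ 92.273901, π⊥ = 4+17·λ' ≈ 0.726099 ∈ [0.7, 1.5) ⇒ IN Λ
candidate 3: (m,n)=(0,-5) → π∥ = 0-5·λ ≈ -25.962912, π⊥ = 0-5·λ' ≈ 0.962912 ∈ [0.7, 1.5) ⇒ IN Λ
candidate 4: (m,n)=(-2,-12) → π∥ = -2-12·λ ≈ -64.310989, π⊥ = -2-12·λ' ≈ 0.310989 ∉ [0.7, 1.5) ⇒ out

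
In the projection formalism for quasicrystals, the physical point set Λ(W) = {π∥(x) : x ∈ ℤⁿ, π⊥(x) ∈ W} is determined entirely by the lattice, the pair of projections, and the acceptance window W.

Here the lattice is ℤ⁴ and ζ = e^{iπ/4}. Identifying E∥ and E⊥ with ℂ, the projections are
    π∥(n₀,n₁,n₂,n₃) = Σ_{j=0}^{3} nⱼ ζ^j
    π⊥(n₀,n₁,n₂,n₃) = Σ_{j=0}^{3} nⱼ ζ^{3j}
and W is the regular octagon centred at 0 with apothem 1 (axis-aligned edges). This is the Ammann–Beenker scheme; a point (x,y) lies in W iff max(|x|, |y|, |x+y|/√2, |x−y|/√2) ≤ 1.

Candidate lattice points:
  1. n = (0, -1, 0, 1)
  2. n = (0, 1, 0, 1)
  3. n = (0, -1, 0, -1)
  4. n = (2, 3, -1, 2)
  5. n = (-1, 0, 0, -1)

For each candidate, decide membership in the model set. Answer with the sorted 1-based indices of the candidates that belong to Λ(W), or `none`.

none

Internal map: ζ^{3j} for j=0..3 gives (1,0), (−√2/2,√2/2), (0,−1), (√2/2,√2/2).
#1 (0, -1, 0, 1): internal (1.41421, 0.00000); octagon support 1.41421 vs apothem 1 → ∉ W
#2 (0, 1, 0, 1): internal (0.00000, 1.41421); octagon support 1.41421 vs apothem 1 → ∉ W
#3 (0, -1, 0, -1): internal (0.00000, -1.41421); octagon support 1.41421 vs apothem 1 → ∉ W
#4 (2, 3, -1, 2): internal (1.29289, 4.53553); octagon support 4.53553 vs apothem 1 → ∉ W
#5 (-1, 0, 0, -1): internal (-1.70711, -0.70711); octagon support 1.70711 vs apothem 1 → ∉ W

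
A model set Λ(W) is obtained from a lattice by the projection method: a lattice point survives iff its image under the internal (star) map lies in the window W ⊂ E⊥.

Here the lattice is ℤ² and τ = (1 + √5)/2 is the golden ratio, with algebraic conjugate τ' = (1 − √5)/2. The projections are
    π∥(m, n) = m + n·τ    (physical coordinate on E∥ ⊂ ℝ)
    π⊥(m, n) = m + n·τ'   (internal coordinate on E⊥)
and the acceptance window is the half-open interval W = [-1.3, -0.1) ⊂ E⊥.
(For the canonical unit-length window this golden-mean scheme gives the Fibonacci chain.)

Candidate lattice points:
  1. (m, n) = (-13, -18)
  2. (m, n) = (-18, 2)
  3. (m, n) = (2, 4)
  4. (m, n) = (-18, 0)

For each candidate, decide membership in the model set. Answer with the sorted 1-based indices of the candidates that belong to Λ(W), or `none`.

Numerically τ ≈ 1.61803 and τ' = −1/τ ≈ -0.61803.
candidate 1: (m,n)=(-13,-18) → π∥ = -13-18·τ ≈ -42.12461, π⊥ = -13-18·τ' ≈ -1.87539 ∉ [-1.3, -0.1) ⇒ out
candidate 2: (m,n)=(-18,2) → π∥ = -18+2·τ ≈ -14.76393, π⊥ = -18+2·τ' ≈ -19.23607 ∉ [-1.3, -0.1) ⇒ out
candidate 3: (m,n)=(2,4) → π∥ = 2+4·τ ≈ 8.47214, π⊥ = 2+4·τ' ≈ -0.47214 ∈ [-1.3, -0.1) ⇒ IN Λ
candidate 4: (m,n)=(-18,0) → π∥ = -18+0·τ ≈ -18.00000, π⊥ = -18+0·τ' ≈ -18.00000 ∉ [-1.3, -0.1) ⇒ out

3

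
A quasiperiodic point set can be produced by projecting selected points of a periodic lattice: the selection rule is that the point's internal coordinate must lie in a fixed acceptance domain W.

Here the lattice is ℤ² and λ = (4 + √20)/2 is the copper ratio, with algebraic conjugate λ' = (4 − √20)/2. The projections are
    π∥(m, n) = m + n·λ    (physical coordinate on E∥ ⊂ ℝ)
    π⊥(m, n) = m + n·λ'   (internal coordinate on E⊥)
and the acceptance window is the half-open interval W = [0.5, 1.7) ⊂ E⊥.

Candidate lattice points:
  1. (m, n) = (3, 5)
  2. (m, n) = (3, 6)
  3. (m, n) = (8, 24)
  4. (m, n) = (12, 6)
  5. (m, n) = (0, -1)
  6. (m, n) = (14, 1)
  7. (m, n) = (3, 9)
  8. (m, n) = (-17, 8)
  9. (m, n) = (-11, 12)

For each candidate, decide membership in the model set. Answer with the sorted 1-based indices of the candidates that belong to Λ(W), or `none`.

2, 7

λ' = (4−√20)/2 ≈ -0.2361.
[1] lift (3,5): star map gives 1.8197; window check 0.5 ≤ 1.8197 < 1.7 is false → out
[2] lift (3,6): star map gives 1.5836; window check 0.5 ≤ 1.5836 < 1.7 is true → IN Λ
[3] lift (8,24): star map gives 2.3344; window check 0.5 ≤ 2.3344 < 1.7 is false → out
[4] lift (12,6): star map gives 10.5836; window check 0.5 ≤ 10.5836 < 1.7 is false → out
[5] lift (0,-1): star map gives 0.2361; window check 0.5 ≤ 0.2361 < 1.7 is false → out
[6] lift (14,1): star map gives 13.7639; window check 0.5 ≤ 13.7639 < 1.7 is false → out
[7] lift (3,9): star map gives 0.8754; window check 0.5 ≤ 0.8754 < 1.7 is true → IN Λ
[8] lift (-17,8): star map gives -18.8885; window check 0.5 ≤ -18.8885 < 1.7 is false → out
[9] lift (-11,12): star map gives -13.8328; window check 0.5 ≤ -13.8328 < 1.7 is false → out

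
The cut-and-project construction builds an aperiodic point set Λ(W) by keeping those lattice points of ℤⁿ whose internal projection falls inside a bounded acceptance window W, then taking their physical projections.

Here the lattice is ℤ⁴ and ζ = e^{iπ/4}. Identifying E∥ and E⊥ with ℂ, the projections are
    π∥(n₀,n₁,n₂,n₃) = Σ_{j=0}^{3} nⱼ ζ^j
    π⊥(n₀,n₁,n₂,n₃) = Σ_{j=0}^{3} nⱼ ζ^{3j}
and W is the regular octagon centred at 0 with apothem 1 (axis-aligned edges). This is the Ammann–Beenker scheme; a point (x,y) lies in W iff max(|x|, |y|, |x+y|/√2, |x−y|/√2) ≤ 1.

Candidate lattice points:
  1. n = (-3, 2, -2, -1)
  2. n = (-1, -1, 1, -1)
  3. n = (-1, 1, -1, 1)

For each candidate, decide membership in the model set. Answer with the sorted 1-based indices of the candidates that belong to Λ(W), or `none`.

none

With ζ = e^{iπ/4} the internal vectors are ζ^0,ζ^3,ζ^6,ζ^9.
candidate 1: n = (-3, 2, -2, -1) → π⊥ ≈ (-5.1213, +2.7071); max(|x|,|y|,|x±y|/√2) = 5.5355 > 1 ⇒ ∉ W
candidate 2: n = (-1, -1, 1, -1) → π⊥ ≈ (-1.0000, -2.4142); max(|x|,|y|,|x±y|/√2) = 2.4142 > 1 ⇒ ∉ W
candidate 3: n = (-1, 1, -1, 1) → π⊥ ≈ (-1.0000, +2.4142); max(|x|,|y|,|x±y|/√2) = 2.4142 > 1 ⇒ ∉ W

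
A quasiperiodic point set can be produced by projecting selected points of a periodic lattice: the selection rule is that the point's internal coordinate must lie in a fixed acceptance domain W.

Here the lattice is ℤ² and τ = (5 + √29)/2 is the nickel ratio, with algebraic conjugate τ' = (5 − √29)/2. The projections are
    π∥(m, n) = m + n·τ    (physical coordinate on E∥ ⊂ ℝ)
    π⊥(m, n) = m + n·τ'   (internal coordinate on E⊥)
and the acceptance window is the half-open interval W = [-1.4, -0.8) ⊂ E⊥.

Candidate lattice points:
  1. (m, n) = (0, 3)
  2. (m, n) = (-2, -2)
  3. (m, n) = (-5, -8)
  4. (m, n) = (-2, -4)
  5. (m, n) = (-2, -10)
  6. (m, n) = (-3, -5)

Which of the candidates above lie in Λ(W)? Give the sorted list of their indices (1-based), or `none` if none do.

4

τ' = (5−√29)/2 ≈ -0.192582.
#1 (0,3): internal coord 0 + (3)·τ' = -0.577747; -0.577747 ∉ [-1.4, -0.8) → out
#2 (-2,-2): internal coord -2 + (-2)·τ' = -1.614835; -1.614835 ∉ [-1.4, -0.8) → out
#3 (-5,-8): internal coord -5 + (-8)·τ' = -3.459341; -3.459341 ∉ [-1.4, -0.8) → out
#4 (-2,-4): internal coord -2 + (-4)·τ' = -1.229670; -1.229670 ∈ [-1.4, -0.8) → IN Λ
#5 (-2,-10): internal coord -2 + (-10)·τ' = -0.074176; -0.074176 ∉ [-1.4, -0.8) → out
#6 (-3,-5): internal coord -3 + (-5)·τ' = -2.037088; -2.037088 ∉ [-1.4, -0.8) → out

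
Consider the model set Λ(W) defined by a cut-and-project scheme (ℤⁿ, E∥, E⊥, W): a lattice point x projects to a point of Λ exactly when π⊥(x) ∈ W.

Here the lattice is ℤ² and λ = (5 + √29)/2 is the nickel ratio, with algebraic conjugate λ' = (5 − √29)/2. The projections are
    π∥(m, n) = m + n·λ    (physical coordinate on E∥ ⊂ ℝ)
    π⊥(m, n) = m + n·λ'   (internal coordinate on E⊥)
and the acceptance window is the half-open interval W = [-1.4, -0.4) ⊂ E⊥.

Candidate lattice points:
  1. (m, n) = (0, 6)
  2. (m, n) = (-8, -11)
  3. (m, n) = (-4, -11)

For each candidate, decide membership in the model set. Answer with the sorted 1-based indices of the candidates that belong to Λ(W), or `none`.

1

λ' = (5−√29)/2 ≈ -0.19258.
candidate 1: (m,n)=(0,6) → π∥ = 0+6·λ ≈ 31.15549, π⊥ = 0+6·λ' ≈ -1.15549 ∈ [-1.4, -0.4) ⇒ IN Λ
candidate 2: (m,n)=(-8,-11) → π∥ = -8-11·λ ≈ -65.11841, π⊥ = -8-11·λ' ≈ -5.88159 ∉ [-1.4, -0.4) ⇒ out
candidate 3: (m,n)=(-4,-11) → π∥ = -4-11·λ ≈ -61.11841, π⊥ = -4-11·λ' ≈ -1.88159 ∉ [-1.4, -0.4) ⇒ out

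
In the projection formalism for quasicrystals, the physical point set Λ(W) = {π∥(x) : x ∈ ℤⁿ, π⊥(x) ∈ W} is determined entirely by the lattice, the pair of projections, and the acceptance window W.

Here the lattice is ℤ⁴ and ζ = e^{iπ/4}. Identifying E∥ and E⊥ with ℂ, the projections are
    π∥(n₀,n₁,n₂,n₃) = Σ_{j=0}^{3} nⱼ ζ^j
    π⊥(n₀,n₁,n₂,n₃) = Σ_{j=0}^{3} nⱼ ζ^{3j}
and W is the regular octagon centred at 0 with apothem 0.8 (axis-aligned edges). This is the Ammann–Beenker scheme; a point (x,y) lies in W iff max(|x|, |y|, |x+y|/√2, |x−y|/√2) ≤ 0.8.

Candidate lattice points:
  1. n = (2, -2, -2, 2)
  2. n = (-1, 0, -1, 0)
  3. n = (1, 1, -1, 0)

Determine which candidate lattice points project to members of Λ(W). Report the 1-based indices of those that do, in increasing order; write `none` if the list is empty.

With ζ = e^{iπ/4} the internal vectors are ζ^0,ζ^3,ζ^6,ζ^9.
#1 (2, -2, -2, 2): internal (4.82843, 2.00000); octagon support 4.82843 vs apothem 0.8 → ∉ W
#2 (-1, 0, -1, 0): internal (-1.00000, 1.00000); octagon support 1.41421 vs apothem 0.8 → ∉ W
#3 (1, 1, -1, 0): internal (0.29289, 1.70711); octagon support 1.70711 vs apothem 0.8 → ∉ W

none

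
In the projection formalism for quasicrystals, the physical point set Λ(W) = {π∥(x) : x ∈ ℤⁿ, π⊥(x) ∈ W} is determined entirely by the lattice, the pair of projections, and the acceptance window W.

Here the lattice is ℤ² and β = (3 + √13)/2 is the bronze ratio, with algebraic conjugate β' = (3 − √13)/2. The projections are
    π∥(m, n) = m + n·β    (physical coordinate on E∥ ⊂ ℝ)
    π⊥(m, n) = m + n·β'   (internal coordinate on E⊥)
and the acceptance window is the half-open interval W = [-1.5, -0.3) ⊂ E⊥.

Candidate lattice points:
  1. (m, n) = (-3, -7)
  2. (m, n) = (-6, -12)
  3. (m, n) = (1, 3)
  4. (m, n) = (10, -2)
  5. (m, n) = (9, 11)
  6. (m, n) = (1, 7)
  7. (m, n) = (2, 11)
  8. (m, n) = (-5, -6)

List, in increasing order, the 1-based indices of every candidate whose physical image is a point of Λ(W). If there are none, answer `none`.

1, 6, 7

Compute β' = (3−√13)/2 = -0.3028, so π⊥(m,n) = m -0.3028·n.
[1] lift (-3,-7): star map gives -0.8806; window check -1.5 ≤ -0.8806 < -0.3 is true → IN Λ
[2] lift (-6,-12): star map gives -2.3667; window check -1.5 ≤ -2.3667 < -0.3 is false → out
[3] lift (1,3): star map gives 0.0917; window check -1.5 ≤ 0.0917 < -0.3 is false → out
[4] lift (10,-2): star map gives 10.6056; window check -1.5 ≤ 10.6056 < -0.3 is false → out
[5] lift (9,11): star map gives 5.6695; window check -1.5 ≤ 5.6695 < -0.3 is false → out
[6] lift (1,7): star map gives -1.1194; window check -1.5 ≤ -1.1194 < -0.3 is true → IN Λ
[7] lift (2,11): star map gives -1.3305; window check -1.5 ≤ -1.3305 < -0.3 is true → IN Λ
[8] lift (-5,-6): star map gives -3.1833; window check -1.5 ≤ -3.1833 < -0.3 is false → out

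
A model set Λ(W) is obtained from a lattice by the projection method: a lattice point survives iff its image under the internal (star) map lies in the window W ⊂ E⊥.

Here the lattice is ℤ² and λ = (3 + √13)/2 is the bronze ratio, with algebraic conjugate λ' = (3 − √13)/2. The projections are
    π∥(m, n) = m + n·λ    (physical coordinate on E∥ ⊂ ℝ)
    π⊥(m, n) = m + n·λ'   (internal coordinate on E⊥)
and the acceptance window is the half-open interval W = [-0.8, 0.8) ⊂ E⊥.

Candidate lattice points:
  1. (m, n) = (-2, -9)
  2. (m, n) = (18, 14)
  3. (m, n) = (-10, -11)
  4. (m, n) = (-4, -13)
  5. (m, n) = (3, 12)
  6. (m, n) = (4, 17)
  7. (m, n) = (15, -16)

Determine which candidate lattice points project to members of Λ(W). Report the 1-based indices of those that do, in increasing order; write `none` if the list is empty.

1, 4, 5

λ' = (3−√13)/2 ≈ -0.30278.
candidate 1: (m,n)=(-2,-9) → π∥ = -2-9·λ ≈ -31.72498, π⊥ = -2-9·λ' ≈ 0.72498 ∈ [-0.8, 0.8) ⇒ IN Λ
candidate 2: (m,n)=(18,14) → π∥ = 18+14·λ ≈ 64.23886, π⊥ = 18+14·λ' ≈ 13.76114 ∉ [-0.8, 0.8) ⇒ out
candidate 3: (m,n)=(-10,-11) → π∥ = -10-11·λ ≈ -46.33053, π⊥ = -10-11·λ' ≈ -6.66947 ∉ [-0.8, 0.8) ⇒ out
candidate 4: (m,n)=(-4,-13) → π∥ = -4-13·λ ≈ -46.93608, π⊥ = -4-13·λ' ≈ -0.06392 ∈ [-0.8, 0.8) ⇒ IN Λ
candidate 5: (m,n)=(3,12) → π∥ = 3+12·λ ≈ 42.63331, π⊥ = 3+12·λ' ≈ -0.63331 ∈ [-0.8, 0.8) ⇒ IN Λ
candidate 6: (m,n)=(4,17) → π∥ = 4+17·λ ≈ 60.14719, π⊥ = 4+17·λ' ≈ -1.14719 ∉ [-0.8, 0.8) ⇒ out
candidate 7: (m,n)=(15,-16) → π∥ = 15-16·λ ≈ -37.84441, π⊥ = 15-16·λ' ≈ 19.84441 ∉ [-0.8, 0.8) ⇒ out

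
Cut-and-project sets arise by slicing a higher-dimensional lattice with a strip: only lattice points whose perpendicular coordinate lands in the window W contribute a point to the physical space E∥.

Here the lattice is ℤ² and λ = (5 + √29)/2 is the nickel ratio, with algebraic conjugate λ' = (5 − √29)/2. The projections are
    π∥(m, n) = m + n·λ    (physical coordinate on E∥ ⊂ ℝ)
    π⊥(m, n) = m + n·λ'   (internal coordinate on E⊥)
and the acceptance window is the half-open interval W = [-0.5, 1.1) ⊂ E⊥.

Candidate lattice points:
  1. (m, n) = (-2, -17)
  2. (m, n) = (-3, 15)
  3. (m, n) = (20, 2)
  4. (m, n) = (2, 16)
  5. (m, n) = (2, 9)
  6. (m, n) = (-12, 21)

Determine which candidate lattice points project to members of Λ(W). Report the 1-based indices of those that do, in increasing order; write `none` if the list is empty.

Compute λ' = (5−√29)/2 = -0.19258, so π⊥(m,n) = m -0.19258·n.
#1 (-2,-17): internal coord -2 + (-17)·λ' = +1.27390; +1.27390 ∉ [-0.5, 1.1) → out
#2 (-3,15): internal coord -3 + (15)·λ' = -5.88874; -5.88874 ∉ [-0.5, 1.1) → out
#3 (20,2): internal coord 20 + (2)·λ' = +19.61484; +19.61484 ∉ [-0.5, 1.1) → out
#4 (2,16): internal coord 2 + (16)·λ' = -1.08132; -1.08132 ∉ [-0.5, 1.1) → out
#5 (2,9): internal coord 2 + (9)·λ' = +0.26676; +0.26676 ∈ [-0.5, 1.1) → IN Λ
#6 (-12,21): internal coord -12 + (21)·λ' = -16.04423; -16.04423 ∉ [-0.5, 1.1) → out

5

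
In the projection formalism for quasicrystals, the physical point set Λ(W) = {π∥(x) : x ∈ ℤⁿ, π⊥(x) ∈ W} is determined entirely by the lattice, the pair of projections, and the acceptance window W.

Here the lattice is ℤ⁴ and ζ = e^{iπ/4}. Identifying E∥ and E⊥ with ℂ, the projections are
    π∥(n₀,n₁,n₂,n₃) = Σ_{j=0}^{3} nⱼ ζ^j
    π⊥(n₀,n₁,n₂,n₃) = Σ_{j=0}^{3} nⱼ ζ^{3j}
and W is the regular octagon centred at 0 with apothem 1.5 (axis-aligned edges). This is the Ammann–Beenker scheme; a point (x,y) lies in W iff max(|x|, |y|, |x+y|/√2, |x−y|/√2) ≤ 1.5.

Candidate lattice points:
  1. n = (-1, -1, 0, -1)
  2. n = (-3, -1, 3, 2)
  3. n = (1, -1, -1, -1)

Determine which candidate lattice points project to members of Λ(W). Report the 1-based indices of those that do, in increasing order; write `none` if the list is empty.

3

With ζ = e^{iπ/4} the internal vectors are ζ^0,ζ^3,ζ^6,ζ^9.
candidate 1: n = (-1, -1, 0, -1) → π⊥ ≈ (-1.00000, -1.41421); max(|x|,|y|,|x±y|/√2) = 1.70711 > 1.5 ⇒ ∉ W
candidate 2: n = (-3, -1, 3, 2) → π⊥ ≈ (-0.87868, -2.29289); max(|x|,|y|,|x±y|/√2) = 2.29289 > 1.5 ⇒ ∉ W
candidate 3: n = (1, -1, -1, -1) → π⊥ ≈ (+1.00000, -0.41421); max(|x|,|y|,|x±y|/√2) = 1.00000 ≤ 1.5 ⇒ ∈ W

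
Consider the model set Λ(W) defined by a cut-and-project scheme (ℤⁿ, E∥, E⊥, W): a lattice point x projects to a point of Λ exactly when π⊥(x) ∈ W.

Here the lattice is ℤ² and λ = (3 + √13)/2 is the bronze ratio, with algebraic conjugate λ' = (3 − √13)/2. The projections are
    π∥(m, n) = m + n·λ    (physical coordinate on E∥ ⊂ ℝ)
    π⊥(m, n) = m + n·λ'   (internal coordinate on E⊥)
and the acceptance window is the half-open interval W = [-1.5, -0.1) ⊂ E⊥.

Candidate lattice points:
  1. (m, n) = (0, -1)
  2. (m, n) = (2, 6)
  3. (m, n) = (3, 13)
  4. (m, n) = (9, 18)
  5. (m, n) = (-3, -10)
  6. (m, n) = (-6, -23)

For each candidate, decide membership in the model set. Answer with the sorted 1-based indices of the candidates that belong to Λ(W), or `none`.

Numerically λ ≈ 3.302776 and λ' = −1/λ ≈ -0.302776.
candidate 1: (m,n)=(0,-1) → π∥ = 0-1·λ ≈ -3.302776, π⊥ = 0-1·λ' ≈ 0.302776 ∉ [-1.5, -0.1) ⇒ out
candidate 2: (m,n)=(2,6) → π∥ = 2+6·λ ≈ 21.816654, π⊥ = 2+6·λ' ≈ 0.183346 ∉ [-1.5, -0.1) ⇒ out
candidate 3: (m,n)=(3,13) → π∥ = 3+13·λ ≈ 45.936083, π⊥ = 3+13·λ' ≈ -0.936083 ∈ [-1.5, -0.1) ⇒ IN Λ
candidate 4: (m,n)=(9,18) → π∥ = 9+18·λ ≈ 68.449961, π⊥ = 9+18·λ' ≈ 3.550039 ∉ [-1.5, -0.1) ⇒ out
candidate 5: (m,n)=(-3,-10) → π∥ = -3-10·λ ≈ -36.027756, π⊥ = -3-10·λ' ≈ 0.027756 ∉ [-1.5, -0.1) ⇒ out
candidate 6: (m,n)=(-6,-23) → π∥ = -6-23·λ ≈ -81.963840, π⊥ = -6-23·λ' ≈ 0.963840 ∉ [-1.5, -0.1) ⇒ out

3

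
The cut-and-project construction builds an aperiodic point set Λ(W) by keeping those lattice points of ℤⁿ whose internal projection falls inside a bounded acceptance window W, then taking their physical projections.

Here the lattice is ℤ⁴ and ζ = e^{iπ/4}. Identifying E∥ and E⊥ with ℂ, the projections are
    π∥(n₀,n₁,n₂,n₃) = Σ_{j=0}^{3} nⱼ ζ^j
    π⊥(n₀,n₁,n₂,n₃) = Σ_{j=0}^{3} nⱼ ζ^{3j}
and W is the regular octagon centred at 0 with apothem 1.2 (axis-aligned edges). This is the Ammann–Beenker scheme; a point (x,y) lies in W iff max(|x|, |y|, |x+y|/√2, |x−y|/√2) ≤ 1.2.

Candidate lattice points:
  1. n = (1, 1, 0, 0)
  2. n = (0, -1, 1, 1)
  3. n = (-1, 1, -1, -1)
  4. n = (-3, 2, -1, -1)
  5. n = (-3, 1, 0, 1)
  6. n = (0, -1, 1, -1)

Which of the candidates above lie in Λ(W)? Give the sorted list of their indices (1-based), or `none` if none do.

π⊥(n) = n₀ + n₁ζ³ + n₂ζ⁶ + n₃ζ⁹ where ζ = e^{iπ/4}.
candidate 1: n = (1, 1, 0, 0) → π⊥ ≈ (+0.292893, +0.707107); max(|x|,|y|,|x±y|/√2) = 0.707107 ≤ 1.2 ⇒ ∈ W
candidate 2: n = (0, -1, 1, 1) → π⊥ ≈ (+1.414214, -1.000000); max(|x|,|y|,|x±y|/√2) = 1.707107 > 1.2 ⇒ ∉ W
candidate 3: n = (-1, 1, -1, -1) → π⊥ ≈ (-2.414214, +1.000000); max(|x|,|y|,|x±y|/√2) = 2.414214 > 1.2 ⇒ ∉ W
candidate 4: n = (-3, 2, -1, -1) → π⊥ ≈ (-5.121320, +1.707107); max(|x|,|y|,|x±y|/√2) = 5.121320 > 1.2 ⇒ ∉ W
candidate 5: n = (-3, 1, 0, 1) → π⊥ ≈ (-3.000000, +1.414214); max(|x|,|y|,|x±y|/√2) = 3.121320 > 1.2 ⇒ ∉ W
candidate 6: n = (0, -1, 1, -1) → π⊥ ≈ (+0.000000, -2.414214); max(|x|,|y|,|x±y|/√2) = 2.414214 > 1.2 ⇒ ∉ W

1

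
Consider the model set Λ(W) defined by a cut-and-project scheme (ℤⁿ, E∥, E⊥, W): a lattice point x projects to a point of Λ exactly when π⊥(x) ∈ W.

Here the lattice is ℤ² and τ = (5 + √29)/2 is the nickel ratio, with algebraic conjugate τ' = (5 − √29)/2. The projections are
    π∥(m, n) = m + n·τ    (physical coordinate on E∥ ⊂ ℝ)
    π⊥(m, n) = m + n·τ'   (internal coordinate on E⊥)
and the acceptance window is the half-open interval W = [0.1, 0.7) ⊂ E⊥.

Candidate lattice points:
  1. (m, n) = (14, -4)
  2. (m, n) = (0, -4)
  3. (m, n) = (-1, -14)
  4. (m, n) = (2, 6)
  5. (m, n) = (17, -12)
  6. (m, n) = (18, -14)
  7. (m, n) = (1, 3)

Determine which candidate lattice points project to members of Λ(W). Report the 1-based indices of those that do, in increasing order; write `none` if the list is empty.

7

Numerically τ ≈ 5.19258 and τ' = −1/τ ≈ -0.19258.
candidate 1: (m,n)=(14,-4) → π∥ = 14-4·τ ≈ -6.77033, π⊥ = 14-4·τ' ≈ 14.77033 ∉ [0.1, 0.7) ⇒ out
candidate 2: (m,n)=(0,-4) → π∥ = 0-4·τ ≈ -20.77033, π⊥ = 0-4·τ' ≈ 0.77033 ∉ [0.1, 0.7) ⇒ out
candidate 3: (m,n)=(-1,-14) → π∥ = -1-14·τ ≈ -73.69615, π⊥ = -1-14·τ' ≈ 1.69615 ∉ [0.1, 0.7) ⇒ out
candidate 4: (m,n)=(2,6) → π∥ = 2+6·τ ≈ 33.15549, π⊥ = 2+6·τ' ≈ 0.84451 ∉ [0.1, 0.7) ⇒ out
candidate 5: (m,n)=(17,-12) → π∥ = 17-12·τ ≈ -45.31099, π⊥ = 17-12·τ' ≈ 19.31099 ∉ [0.1, 0.7) ⇒ out
candidate 6: (m,n)=(18,-14) → π∥ = 18-14·τ ≈ -54.69615, π⊥ = 18-14·τ' ≈ 20.69615 ∉ [0.1, 0.7) ⇒ out
candidate 7: (m,n)=(1,3) → π∥ = 1+3·τ ≈ 16.57775, π⊥ = 1+3·τ' ≈ 0.42225 ∈ [0.1, 0.7) ⇒ IN Λ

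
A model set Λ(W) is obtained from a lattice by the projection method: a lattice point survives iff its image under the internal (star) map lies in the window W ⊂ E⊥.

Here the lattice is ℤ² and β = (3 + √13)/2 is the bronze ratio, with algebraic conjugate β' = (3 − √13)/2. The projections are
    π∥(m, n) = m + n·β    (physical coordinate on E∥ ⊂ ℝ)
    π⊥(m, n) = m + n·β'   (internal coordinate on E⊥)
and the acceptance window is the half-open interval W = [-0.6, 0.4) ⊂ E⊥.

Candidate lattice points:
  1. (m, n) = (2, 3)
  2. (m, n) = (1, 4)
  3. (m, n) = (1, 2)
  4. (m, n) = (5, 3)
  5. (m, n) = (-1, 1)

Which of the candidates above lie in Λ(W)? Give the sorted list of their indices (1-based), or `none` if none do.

Numerically β ≈ 3.30278 and β' = −1/β ≈ -0.30278.
[1] lift (2,3): star map gives 1.09167; window check -0.6 ≤ 1.09167 < 0.4 is false → out
[2] lift (1,4): star map gives -0.21110; window check -0.6 ≤ -0.21110 < 0.4 is true → IN Λ
[3] lift (1,2): star map gives 0.39445; window check -0.6 ≤ 0.39445 < 0.4 is true → IN Λ
[4] lift (5,3): star map gives 4.09167; window check -0.6 ≤ 4.09167 < 0.4 is false → out
[5] lift (-1,1): star map gives -1.30278; window check -0.6 ≤ -1.30278 < 0.4 is false → out

2, 3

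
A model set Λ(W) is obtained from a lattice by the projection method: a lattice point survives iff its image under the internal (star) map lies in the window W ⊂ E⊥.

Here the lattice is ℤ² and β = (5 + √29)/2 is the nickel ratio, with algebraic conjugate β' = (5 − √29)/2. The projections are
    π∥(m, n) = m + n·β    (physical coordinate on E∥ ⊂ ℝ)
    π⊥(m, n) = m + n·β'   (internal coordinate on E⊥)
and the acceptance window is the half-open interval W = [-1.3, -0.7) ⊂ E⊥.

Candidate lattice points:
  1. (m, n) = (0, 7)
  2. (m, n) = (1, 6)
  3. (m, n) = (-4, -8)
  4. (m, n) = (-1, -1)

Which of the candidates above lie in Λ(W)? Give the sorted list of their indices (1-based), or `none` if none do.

4

Compute β' = (5−√29)/2 = -0.19258, so π⊥(m,n) = m -0.19258·n.
[1] lift (0,7): star map gives -1.34808; window check -1.3 ≤ -1.34808 < -0.7 is false → out
[2] lift (1,6): star map gives -0.15549; window check -1.3 ≤ -0.15549 < -0.7 is false → out
[3] lift (-4,-8): star map gives -2.45934; window check -1.3 ≤ -2.45934 < -0.7 is false → out
[4] lift (-1,-1): star map gives -0.80742; window check -1.3 ≤ -0.80742 < -0.7 is true → IN Λ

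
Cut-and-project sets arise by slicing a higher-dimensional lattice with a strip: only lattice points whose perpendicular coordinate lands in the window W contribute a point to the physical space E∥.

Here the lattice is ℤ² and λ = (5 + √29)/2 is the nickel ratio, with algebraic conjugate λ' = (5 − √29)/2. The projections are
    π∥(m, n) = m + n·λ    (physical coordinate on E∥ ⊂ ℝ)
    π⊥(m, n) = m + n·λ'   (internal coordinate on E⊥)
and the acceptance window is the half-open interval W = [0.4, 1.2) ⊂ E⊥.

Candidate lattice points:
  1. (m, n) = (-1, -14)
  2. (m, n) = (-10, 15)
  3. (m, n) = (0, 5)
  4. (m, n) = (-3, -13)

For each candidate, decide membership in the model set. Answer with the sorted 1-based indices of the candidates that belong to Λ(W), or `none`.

Numerically λ ≈ 5.19258 and λ' = −1/λ ≈ -0.19258.
candidate 1: (m,n)=(-1,-14) → π∥ = -1-14·λ ≈ -73.69615, π⊥ = -1-14·λ' ≈ 1.69615 ∉ [0.4, 1.2) ⇒ out
candidate 2: (m,n)=(-10,15) → π∥ = -10+15·λ ≈ 67.88874, π⊥ = -10+15·λ' ≈ -12.88874 ∉ [0.4, 1.2) ⇒ out
candidate 3: (m,n)=(0,5) → π∥ = 0+5·λ ≈ 25.96291, π⊥ = 0+5·λ' ≈ -0.96291 ∉ [0.4, 1.2) ⇒ out
candidate 4: (m,n)=(-3,-13) → π∥ = -3-13·λ ≈ -70.50357, π⊥ = -3-13·λ' ≈ -0.49643 ∉ [0.4, 1.2) ⇒ out

none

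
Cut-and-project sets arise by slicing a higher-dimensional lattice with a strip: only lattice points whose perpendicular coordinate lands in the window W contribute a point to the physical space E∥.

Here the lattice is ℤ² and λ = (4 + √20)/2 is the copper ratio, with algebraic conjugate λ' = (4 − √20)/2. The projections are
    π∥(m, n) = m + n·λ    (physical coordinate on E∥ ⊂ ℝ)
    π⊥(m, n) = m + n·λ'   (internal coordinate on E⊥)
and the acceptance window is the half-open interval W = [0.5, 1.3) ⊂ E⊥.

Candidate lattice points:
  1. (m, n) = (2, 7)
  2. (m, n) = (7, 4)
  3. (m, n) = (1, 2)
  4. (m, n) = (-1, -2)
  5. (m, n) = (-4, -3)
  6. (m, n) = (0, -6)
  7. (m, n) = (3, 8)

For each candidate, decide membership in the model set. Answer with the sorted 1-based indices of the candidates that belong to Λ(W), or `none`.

Compute λ' = (4−√20)/2 = -0.23607, so π⊥(m,n) = m -0.23607·n.
candidate 1: (m,n)=(2,7) → π∥ = 2+7·λ ≈ 31.65248, π⊥ = 2+7·λ' ≈ 0.34752 ∉ [0.5, 1.3) ⇒ out
candidate 2: (m,n)=(7,4) → π∥ = 7+4·λ ≈ 23.94427, π⊥ = 7+4·λ' ≈ 6.05573 ∉ [0.5, 1.3) ⇒ out
candidate 3: (m,n)=(1,2) → π∥ = 1+2·λ ≈ 9.47214, π⊥ = 1+2·λ' ≈ 0.52786 ∈ [0.5, 1.3) ⇒ IN Λ
candidate 4: (m,n)=(-1,-2) → π∥ = -1-2·λ ≈ -9.47214, π⊥ = -1-2·λ' ≈ -0.52786 ∉ [0.5, 1.3) ⇒ out
candidate 5: (m,n)=(-4,-3) → π∥ = -4-3·λ ≈ -16.70820, π⊥ = -4-3·λ' ≈ -3.29180 ∉ [0.5, 1.3) ⇒ out
candidate 6: (m,n)=(0,-6) → π∥ = 0-6·λ ≈ -25.41641, π⊥ = 0-6·λ' ≈ 1.41641 ∉ [0.5, 1.3) ⇒ out
candidate 7: (m,n)=(3,8) → π∥ = 3+8·λ ≈ 36.88854, π⊥ = 3+8·λ' ≈ 1.11146 ∈ [0.5, 1.3) ⇒ IN Λ

3, 7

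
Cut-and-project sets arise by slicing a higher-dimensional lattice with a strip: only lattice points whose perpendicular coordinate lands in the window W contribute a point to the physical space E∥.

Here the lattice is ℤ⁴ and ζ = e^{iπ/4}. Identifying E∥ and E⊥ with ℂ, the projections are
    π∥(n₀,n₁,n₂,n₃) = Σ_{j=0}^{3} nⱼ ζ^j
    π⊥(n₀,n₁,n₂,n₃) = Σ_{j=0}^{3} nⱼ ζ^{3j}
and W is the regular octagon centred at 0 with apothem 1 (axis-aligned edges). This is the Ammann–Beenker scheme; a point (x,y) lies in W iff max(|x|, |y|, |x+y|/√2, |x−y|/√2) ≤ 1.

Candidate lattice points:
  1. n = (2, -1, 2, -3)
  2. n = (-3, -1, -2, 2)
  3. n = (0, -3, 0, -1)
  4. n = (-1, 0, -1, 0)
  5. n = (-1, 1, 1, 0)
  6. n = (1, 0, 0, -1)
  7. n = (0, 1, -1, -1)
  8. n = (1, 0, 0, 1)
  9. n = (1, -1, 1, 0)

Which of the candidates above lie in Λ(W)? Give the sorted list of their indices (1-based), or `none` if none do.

6

With ζ = e^{iπ/4} the internal vectors are ζ^0,ζ^3,ζ^6,ζ^9.
#1 (2, -1, 2, -3): internal (0.58579, -4.82843); octagon support 4.82843 vs apothem 1 → ∉ W
#2 (-3, -1, -2, 2): internal (-0.87868, 2.70711); octagon support 2.70711 vs apothem 1 → ∉ W
#3 (0, -3, 0, -1): internal (1.41421, -2.82843); octagon support 3.00000 vs apothem 1 → ∉ W
#4 (-1, 0, -1, 0): internal (-1.00000, 1.00000); octagon support 1.41421 vs apothem 1 → ∉ W
#5 (-1, 1, 1, 0): internal (-1.70711, -0.29289); octagon support 1.70711 vs apothem 1 → ∉ W
#6 (1, 0, 0, -1): internal (0.29289, -0.70711); octagon support 0.70711 vs apothem 1 → ∈ W
#7 (0, 1, -1, -1): internal (-1.41421, 1.00000); octagon support 1.70711 vs apothem 1 → ∉ W
#8 (1, 0, 0, 1): internal (1.70711, 0.70711); octagon support 1.70711 vs apothem 1 → ∉ W
#9 (1, -1, 1, 0): internal (1.70711, -1.70711); octagon support 2.41421 vs apothem 1 → ∉ W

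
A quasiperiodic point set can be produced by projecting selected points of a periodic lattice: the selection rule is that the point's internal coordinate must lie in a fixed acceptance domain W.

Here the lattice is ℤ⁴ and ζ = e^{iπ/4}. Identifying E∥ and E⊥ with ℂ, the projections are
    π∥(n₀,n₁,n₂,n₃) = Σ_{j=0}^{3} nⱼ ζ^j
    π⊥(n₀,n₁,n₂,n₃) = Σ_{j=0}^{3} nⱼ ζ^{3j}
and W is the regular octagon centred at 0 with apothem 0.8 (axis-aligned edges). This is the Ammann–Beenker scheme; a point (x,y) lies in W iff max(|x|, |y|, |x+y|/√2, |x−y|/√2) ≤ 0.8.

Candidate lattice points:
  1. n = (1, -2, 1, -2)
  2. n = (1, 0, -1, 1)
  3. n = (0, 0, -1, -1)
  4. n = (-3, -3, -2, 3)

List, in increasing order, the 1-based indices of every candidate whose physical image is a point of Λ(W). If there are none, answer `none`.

With ζ = e^{iπ/4} the internal vectors are ζ^0,ζ^3,ζ^6,ζ^9.
candidate 1: n = (1, -2, 1, -2) → π⊥ ≈ (+1.000000, -3.828427); max(|x|,|y|,|x±y|/√2) = 3.828427 > 0.8 ⇒ ∉ W
candidate 2: n = (1, 0, -1, 1) → π⊥ ≈ (+1.707107, +1.707107); max(|x|,|y|,|x±y|/√2) = 2.414214 > 0.8 ⇒ ∉ W
candidate 3: n = (0, 0, -1, -1) → π⊥ ≈ (-0.707107, +0.292893); max(|x|,|y|,|x±y|/√2) = 0.707107 ≤ 0.8 ⇒ ∈ W
candidate 4: n = (-3, -3, -2, 3) → π⊥ ≈ (+1.242641, +2.000000); max(|x|,|y|,|x±y|/√2) = 2.292893 > 0.8 ⇒ ∉ W

3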